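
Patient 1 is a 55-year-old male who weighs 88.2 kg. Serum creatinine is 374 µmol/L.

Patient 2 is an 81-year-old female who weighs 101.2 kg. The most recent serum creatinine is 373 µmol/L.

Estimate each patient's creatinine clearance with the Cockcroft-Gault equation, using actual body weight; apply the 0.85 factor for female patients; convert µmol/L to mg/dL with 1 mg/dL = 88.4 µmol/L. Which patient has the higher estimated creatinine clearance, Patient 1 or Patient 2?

Patient 1: SCr = 374 / 88.4 = 4.231 mg/dL
Patient 1: CrCl = (140 − 55) × 88.2 / (72 × 4.231) = 7497.0 / 304.63 ≈ 24.6 mL/min
Patient 2: SCr = 373 / 88.4 = 4.219 mg/dL
Patient 2: CrCl = (140 − 81) × 101.2 / (72 × 4.219) × 0.85 = 5970.8 / 303.77 × 0.85 ≈ 16.7 mL/min
24.6 vs 16.7 mL/min → Patient 1 is higher.

Patient 1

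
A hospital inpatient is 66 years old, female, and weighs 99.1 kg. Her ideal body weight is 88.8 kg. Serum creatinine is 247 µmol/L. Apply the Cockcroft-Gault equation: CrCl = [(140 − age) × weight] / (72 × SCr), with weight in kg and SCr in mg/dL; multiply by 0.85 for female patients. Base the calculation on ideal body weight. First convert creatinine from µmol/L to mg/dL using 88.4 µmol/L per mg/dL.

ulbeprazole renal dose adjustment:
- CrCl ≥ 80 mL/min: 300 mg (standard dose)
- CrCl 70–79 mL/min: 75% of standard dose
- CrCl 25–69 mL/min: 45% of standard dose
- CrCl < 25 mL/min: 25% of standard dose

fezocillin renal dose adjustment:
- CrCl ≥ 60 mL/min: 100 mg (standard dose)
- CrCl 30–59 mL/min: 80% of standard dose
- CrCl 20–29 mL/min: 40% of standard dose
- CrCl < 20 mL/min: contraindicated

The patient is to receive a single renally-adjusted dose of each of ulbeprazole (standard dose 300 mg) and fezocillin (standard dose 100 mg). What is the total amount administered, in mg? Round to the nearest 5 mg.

SCr = 247 / 88.4 = 2.794 mg/dL
CrCl = (140 − 66) × 88.8 / (72 × 2.794) × 0.85 = 6571.2 / 201.17 × 0.85 ≈ 27.8 mL/min
CrCl ≈ 28 mL/min.
ulbeprazole: 25–69 mL/min → 45% of 300 mg = 135 mg.
fezocillin: 20–29 mL/min → 40% of 100 mg = 40 mg.
Total = 135 + 40 = 175 mg.

175 mg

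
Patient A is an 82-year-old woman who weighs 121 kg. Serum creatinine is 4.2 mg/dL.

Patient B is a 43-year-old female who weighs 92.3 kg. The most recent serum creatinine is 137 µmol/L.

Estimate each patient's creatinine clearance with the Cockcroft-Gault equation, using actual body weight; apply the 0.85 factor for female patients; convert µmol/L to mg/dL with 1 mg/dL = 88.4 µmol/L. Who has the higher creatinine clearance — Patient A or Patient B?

Patient B

Patient A: CrCl = (140 − 82) × 121 / (72 × 4.2) × 0.85 = 7018.0 / 302.40 × 0.85 ≈ 19.7 mL/min
Patient B: SCr = 137 / 88.4 = 1.55 mg/dL
Patient B: CrCl = (140 − 43) × 92.3 / (72 × 1.55) × 0.85 = 8953.1 / 111.60 × 0.85 ≈ 68.2 mL/min
19.7 vs 68.2 mL/min → Patient B is higher.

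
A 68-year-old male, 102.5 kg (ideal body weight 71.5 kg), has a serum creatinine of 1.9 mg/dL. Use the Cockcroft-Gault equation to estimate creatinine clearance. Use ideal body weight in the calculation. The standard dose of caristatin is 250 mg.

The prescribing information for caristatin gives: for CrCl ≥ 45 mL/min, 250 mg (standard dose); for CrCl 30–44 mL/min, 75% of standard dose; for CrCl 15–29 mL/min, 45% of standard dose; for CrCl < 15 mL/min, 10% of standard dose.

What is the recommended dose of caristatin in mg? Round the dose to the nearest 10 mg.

CrCl = (140 − 68) × 71.5 / (72 × 1.9) = 5148.0 / 136.80 ≈ 37.6 mL/min
CrCl ≈ 38 mL/min → bracket 30–44 mL/min.
75% of 250 mg = 187.5 mg → 190 mg

190 mg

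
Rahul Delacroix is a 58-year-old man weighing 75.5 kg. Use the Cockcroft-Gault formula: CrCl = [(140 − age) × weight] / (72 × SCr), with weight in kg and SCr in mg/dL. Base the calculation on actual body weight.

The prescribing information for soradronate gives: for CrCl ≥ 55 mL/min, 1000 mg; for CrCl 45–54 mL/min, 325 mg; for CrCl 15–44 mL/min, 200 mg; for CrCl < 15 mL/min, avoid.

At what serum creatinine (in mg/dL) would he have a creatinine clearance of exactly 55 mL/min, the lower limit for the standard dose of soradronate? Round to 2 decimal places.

1.56 mg/dL

Standard dose requires CrCl ≥ 55 mL/min.
Set (140 − 58) × 75.5 / (72 × SCr) = 55
SCr = (140 − 58) × 75.5 / (72 × 55) = 1.563 mg/dL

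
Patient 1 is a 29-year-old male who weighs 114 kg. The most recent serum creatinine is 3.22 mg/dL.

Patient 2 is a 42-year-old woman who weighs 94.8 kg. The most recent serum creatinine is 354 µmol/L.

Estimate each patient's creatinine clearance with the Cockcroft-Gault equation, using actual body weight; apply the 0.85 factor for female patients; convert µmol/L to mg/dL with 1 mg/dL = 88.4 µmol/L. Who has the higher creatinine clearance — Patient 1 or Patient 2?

Patient 1: CrCl = (140 − 29) × 114 / (72 × 3.22) = 12654.0 / 231.84 ≈ 54.6 mL/min
Patient 2: SCr = 354 / 88.4 = 4.005 mg/dL
Patient 2: CrCl = (140 − 42) × 94.8 / (72 × 4.005) × 0.85 = 9290.4 / 288.36 × 0.85 ≈ 27.4 mL/min
54.6 vs 27.4 mL/min → Patient 1 is higher.

Patient 1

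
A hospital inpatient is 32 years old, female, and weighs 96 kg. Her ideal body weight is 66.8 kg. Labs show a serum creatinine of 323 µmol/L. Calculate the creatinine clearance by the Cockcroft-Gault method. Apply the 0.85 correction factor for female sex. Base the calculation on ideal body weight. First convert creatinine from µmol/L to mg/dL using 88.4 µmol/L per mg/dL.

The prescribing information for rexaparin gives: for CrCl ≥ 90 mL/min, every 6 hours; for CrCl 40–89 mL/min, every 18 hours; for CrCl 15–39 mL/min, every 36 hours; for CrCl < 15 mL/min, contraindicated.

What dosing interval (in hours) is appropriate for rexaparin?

every 36 hours

SCr = 323 / 88.4 = 3.654 mg/dL
CrCl = (140 − 32) × 66.8 / (72 × 3.654) × 0.85 = 7214.4 / 263.09 × 0.85 ≈ 23.3 mL/min
CrCl ≈ 23 mL/min → bracket 15–39 mL/min → every 36 hours.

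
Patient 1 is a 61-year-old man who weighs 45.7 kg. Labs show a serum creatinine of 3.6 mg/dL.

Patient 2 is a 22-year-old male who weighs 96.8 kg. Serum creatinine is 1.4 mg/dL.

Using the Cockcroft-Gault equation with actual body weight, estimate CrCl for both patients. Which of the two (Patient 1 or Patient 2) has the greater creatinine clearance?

Patient 1: CrCl = (140 − 61) × 45.7 / (72 × 3.6) = 3610.3 / 259.20 ≈ 13.9 mL/min
Patient 2: CrCl = (140 − 22) × 96.8 / (72 × 1.4) = 11422.4 / 100.80 ≈ 113.3 mL/min
13.9 vs 113.3 mL/min → Patient 2 is higher.

Patient 2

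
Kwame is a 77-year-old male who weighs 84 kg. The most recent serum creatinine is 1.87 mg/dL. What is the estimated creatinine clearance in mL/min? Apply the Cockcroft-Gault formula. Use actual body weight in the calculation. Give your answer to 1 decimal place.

39.3 mL/min

CrCl = (140 − 77) × 84 / (72 × 1.87) = 5292.0 / 134.64 ≈ 39.3 mL/min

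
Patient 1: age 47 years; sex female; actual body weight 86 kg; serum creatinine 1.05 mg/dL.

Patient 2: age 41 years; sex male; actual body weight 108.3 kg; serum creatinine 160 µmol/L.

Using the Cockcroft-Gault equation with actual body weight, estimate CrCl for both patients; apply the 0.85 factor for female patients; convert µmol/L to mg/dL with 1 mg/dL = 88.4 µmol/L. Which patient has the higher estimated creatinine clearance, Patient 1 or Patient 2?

Patient 1

Patient 1: CrCl = (140 − 47) × 86 / (72 × 1.05) × 0.85 = 7998.0 / 75.60 × 0.85 ≈ 89.9 mL/min
Patient 2: SCr = 160 / 88.4 = 1.81 mg/dL
Patient 2: CrCl = (140 − 41) × 108.3 / (72 × 1.81) = 10721.7 / 130.32 ≈ 82.3 mL/min
89.9 vs 82.3 mL/min → Patient 1 is higher.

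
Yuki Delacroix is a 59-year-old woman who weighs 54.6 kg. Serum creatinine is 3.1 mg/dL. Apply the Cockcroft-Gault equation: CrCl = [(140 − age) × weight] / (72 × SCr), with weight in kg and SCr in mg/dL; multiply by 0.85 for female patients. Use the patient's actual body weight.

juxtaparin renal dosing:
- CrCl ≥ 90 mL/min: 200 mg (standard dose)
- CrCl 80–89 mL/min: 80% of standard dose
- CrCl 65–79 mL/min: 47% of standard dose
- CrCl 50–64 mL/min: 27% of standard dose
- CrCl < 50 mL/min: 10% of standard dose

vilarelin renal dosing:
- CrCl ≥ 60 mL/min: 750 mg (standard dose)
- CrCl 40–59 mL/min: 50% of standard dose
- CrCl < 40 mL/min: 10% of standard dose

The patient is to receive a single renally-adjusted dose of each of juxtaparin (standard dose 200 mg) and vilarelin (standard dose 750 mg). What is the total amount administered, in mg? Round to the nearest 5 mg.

95 mg

CrCl = (140 − 59) × 54.6 / (72 × 3.1) × 0.85 = 4422.6 / 223.20 × 0.85 ≈ 16.8 mL/min
CrCl ≈ 17 mL/min.
juxtaparin: < 50 mL/min → 10% of 200 mg = 20 mg.
vilarelin: < 40 mL/min → 10% of 750 mg = 75 mg.
Total = 20 + 75 = 95 mg.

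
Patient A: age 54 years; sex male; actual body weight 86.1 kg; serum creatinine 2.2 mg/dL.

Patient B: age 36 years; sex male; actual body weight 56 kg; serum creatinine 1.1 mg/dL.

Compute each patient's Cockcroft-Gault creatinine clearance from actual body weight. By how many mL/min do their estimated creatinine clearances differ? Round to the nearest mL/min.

27 mL/min

Patient A: CrCl = (140 − 54) × 86.1 / (72 × 2.2) = 7404.6 / 158.40 ≈ 46.7 mL/min
Patient B: CrCl = (140 − 36) × 56 / (72 × 1.1) = 5824.0 / 79.20 ≈ 73.5 mL/min
|46.7 − 73.5| = 26.8 mL/min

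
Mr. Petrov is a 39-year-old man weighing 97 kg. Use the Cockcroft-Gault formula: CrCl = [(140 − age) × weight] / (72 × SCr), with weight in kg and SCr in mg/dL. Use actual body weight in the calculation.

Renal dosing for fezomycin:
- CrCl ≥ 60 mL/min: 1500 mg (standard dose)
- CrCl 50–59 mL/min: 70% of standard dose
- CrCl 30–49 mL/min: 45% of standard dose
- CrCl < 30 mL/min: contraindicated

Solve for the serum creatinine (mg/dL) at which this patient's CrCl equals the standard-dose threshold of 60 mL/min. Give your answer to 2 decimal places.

Standard dose requires CrCl ≥ 60 mL/min.
Set (140 − 39) × 97 / (72 × SCr) = 60
SCr = (140 − 39) × 97 / (72 × 60) = 2.268 mg/dL

2.27 mg/dL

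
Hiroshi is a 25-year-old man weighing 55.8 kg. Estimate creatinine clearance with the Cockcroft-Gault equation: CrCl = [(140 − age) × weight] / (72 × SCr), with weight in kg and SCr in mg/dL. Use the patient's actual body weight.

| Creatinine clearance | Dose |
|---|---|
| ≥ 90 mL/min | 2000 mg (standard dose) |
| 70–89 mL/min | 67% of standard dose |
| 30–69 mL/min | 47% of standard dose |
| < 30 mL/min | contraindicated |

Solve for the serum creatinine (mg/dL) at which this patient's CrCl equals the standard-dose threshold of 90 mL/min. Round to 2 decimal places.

Standard dose requires CrCl ≥ 90 mL/min.
Set (140 − 25) × 55.8 / (72 × SCr) = 90
SCr = (140 − 25) × 55.8 / (72 × 90) = 0.990 mg/dL

0.99 mg/dL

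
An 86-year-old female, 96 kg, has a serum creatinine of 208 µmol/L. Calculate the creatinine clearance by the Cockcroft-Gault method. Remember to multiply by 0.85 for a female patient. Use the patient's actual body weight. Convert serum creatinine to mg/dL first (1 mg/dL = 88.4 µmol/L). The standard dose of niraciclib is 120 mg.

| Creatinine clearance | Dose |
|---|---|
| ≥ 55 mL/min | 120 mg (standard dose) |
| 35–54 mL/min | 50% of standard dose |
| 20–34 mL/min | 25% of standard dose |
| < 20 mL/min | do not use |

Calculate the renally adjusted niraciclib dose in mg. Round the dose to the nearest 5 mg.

SCr = 208 / 88.4 = 2.353 mg/dL
CrCl = (140 − 86) × 96 / (72 × 2.353) × 0.85 = 5184.0 / 169.42 × 0.85 ≈ 26.0 mL/min
CrCl ≈ 26 mL/min → bracket 20–34 mL/min.
25% of 120 mg = 30 mg

30 mg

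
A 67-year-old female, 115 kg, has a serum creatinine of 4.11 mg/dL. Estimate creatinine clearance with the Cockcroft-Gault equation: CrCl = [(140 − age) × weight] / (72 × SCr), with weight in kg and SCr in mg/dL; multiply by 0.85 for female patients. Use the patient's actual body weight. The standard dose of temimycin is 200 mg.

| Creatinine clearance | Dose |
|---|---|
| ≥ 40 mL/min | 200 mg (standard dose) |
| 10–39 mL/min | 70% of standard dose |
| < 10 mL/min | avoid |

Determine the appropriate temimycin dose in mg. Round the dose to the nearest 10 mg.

CrCl = (140 − 67) × 115 / (72 × 4.11) × 0.85 = 8395.0 / 295.92 × 0.85 ≈ 24.1 mL/min
CrCl ≈ 24 mL/min → bracket 10–39 mL/min.
70% of 200 mg = 140 mg

140 mg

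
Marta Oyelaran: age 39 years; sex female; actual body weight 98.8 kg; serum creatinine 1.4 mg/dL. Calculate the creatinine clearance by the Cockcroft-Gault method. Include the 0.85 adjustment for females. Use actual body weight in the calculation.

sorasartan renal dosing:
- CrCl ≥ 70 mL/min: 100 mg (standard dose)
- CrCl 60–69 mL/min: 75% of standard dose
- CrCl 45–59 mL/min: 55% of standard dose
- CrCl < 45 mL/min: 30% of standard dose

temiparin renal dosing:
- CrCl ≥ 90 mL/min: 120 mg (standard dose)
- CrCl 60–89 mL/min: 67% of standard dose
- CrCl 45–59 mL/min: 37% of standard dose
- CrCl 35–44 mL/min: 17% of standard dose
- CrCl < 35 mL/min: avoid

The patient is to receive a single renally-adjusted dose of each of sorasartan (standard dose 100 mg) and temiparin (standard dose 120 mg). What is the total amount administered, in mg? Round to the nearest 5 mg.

180 mg

CrCl = (140 − 39) × 98.8 / (72 × 1.4) × 0.85 = 9978.8 / 100.80 × 0.85 ≈ 84.1 mL/min
CrCl ≈ 84 mL/min.
sorasartan: ≥ 70 mL/min → 100% of 100 mg = 100 mg.
temiparin: 60–89 mL/min → 67% of 120 mg = 80.4 mg.
Total = 100 + 80.4 = 180.4 mg.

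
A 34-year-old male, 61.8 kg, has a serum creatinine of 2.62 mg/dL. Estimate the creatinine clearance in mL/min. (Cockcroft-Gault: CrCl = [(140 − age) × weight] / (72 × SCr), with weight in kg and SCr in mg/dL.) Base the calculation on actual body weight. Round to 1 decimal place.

34.7 mL/min

CrCl = (140 − 34) × 61.8 / (72 × 2.62) = 6550.8 / 188.64 ≈ 34.7 mL/min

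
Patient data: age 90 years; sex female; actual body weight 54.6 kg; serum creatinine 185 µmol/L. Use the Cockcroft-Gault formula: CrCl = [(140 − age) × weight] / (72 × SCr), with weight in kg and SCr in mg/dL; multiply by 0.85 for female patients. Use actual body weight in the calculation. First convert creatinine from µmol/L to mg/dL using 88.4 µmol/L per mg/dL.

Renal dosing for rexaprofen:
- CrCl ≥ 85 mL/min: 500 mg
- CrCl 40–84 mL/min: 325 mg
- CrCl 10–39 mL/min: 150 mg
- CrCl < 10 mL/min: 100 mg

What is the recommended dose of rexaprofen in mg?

150 mg

SCr = 185 / 88.4 = 2.093 mg/dL
CrCl = (140 − 90) × 54.6 / (72 × 2.093) × 0.85 = 2730.0 / 150.70 × 0.85 ≈ 15.4 mL/min
CrCl ≈ 15 mL/min → bracket 10–39 mL/min.
Dose for this bracket: 150 mg.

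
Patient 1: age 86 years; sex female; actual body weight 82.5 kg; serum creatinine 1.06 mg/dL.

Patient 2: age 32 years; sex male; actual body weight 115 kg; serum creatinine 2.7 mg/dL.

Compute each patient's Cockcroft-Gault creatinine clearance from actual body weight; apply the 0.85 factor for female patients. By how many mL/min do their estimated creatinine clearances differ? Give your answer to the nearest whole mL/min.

14 mL/min

Patient 1: CrCl = (140 − 86) × 82.5 / (72 × 1.06) × 0.85 = 4455.0 / 76.32 × 0.85 ≈ 49.6 mL/min
Patient 2: CrCl = (140 − 32) × 115 / (72 × 2.7) = 12420.0 / 194.40 ≈ 63.9 mL/min
|49.6 − 63.9| = 14.3 mL/min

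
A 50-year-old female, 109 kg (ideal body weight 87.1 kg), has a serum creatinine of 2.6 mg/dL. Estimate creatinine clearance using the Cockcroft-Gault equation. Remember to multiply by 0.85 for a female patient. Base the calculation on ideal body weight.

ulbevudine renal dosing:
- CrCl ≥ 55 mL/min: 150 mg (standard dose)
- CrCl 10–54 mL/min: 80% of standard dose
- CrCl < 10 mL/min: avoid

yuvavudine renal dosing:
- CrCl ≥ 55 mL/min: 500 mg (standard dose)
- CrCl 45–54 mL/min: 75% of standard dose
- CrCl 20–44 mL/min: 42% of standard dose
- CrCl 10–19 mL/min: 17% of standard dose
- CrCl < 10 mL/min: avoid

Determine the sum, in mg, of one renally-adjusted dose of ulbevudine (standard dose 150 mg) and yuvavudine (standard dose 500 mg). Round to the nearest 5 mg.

330 mg

CrCl = (140 − 50) × 87.1 / (72 × 2.6) × 0.85 = 7839.0 / 187.20 × 0.85 ≈ 35.6 mL/min
CrCl ≈ 36 mL/min.
ulbevudine: 10–54 mL/min → 80% of 150 mg = 120 mg.
yuvavudine: 20–44 mL/min → 42% of 500 mg = 210 mg.
Total = 120 + 210 = 330 mg.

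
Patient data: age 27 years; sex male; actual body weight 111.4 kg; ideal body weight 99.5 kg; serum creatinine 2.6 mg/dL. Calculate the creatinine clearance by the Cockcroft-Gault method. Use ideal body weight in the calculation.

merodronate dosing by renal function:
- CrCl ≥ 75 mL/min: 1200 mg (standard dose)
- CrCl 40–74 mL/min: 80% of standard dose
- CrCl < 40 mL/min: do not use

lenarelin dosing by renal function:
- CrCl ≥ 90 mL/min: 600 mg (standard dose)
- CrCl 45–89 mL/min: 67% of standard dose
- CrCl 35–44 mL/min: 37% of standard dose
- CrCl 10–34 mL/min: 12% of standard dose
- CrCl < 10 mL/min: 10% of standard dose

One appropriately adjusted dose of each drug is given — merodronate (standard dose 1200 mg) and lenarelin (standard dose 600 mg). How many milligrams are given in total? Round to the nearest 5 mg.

1360 mg

CrCl = (140 − 27) × 99.5 / (72 × 2.6) = 11243.5 / 187.20 ≈ 60.1 mL/min
CrCl ≈ 60 mL/min.
merodronate: 40–74 mL/min → 80% of 1200 mg = 960 mg.
lenarelin: 45–89 mL/min → 67% of 600 mg = 402 mg.
Total = 960 + 402 = 1362 mg.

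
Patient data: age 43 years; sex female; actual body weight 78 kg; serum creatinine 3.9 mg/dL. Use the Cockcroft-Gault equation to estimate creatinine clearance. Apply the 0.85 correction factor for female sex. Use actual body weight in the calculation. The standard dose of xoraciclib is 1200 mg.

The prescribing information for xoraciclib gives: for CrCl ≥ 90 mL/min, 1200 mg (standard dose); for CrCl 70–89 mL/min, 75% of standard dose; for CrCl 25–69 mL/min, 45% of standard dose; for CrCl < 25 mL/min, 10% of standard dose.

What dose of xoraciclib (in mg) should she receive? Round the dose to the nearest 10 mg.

120 mg

CrCl = (140 − 43) × 78 / (72 × 3.9) × 0.85 = 7566.0 / 280.80 × 0.85 ≈ 22.9 mL/min
CrCl ≈ 23 mL/min → bracket < 25 mL/min.
10% of 1200 mg = 120 mg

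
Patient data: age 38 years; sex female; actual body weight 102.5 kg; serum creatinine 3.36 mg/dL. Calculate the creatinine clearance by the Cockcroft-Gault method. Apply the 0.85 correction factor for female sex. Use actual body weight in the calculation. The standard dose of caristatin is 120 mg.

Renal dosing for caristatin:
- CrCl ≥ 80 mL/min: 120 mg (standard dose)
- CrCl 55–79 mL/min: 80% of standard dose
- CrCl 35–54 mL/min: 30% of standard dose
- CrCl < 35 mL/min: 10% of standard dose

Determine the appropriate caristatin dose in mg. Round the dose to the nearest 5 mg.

35 mg

CrCl = (140 − 38) × 102.5 / (72 × 3.36) × 0.85 = 10455.0 / 241.92 × 0.85 ≈ 36.7 mL/min
CrCl ≈ 37 mL/min → bracket 35–54 mL/min.
30% of 120 mg = 36 mg → 35 mg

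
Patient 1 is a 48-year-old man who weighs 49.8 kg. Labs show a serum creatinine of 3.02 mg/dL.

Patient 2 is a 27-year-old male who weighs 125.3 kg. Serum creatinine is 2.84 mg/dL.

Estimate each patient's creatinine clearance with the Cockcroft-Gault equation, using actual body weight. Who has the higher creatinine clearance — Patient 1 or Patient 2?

Patient 2

Patient 1: CrCl = (140 − 48) × 49.8 / (72 × 3.02) = 4581.6 / 217.44 ≈ 21.1 mL/min
Patient 2: CrCl = (140 − 27) × 125.3 / (72 × 2.84) = 14158.9 / 204.48 ≈ 69.2 mL/min
21.1 vs 69.2 mL/min → Patient 2 is higher.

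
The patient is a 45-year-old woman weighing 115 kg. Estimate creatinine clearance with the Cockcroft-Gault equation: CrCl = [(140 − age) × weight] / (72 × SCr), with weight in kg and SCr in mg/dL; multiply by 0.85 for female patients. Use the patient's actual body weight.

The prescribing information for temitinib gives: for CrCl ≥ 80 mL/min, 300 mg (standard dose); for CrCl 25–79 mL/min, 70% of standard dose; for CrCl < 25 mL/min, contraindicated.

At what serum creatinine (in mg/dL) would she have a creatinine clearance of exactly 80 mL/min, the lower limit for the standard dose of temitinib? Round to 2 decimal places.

Standard dose requires CrCl ≥ 80 mL/min.
Set (140 − 45) × 115 × 0.85 / (72 × SCr) = 80
SCr = (140 − 45) × 115 × 0.85 / (72 × 80) = 1.612 mg/dL

1.61 mg/dL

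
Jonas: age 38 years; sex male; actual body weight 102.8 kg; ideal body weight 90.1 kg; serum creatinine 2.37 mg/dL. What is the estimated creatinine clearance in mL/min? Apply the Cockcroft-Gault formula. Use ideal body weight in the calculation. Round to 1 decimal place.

CrCl = (140 − 38) × 90.1 / (72 × 2.37) = 9190.2 / 170.64 ≈ 53.9 mL/min

53.9 mL/min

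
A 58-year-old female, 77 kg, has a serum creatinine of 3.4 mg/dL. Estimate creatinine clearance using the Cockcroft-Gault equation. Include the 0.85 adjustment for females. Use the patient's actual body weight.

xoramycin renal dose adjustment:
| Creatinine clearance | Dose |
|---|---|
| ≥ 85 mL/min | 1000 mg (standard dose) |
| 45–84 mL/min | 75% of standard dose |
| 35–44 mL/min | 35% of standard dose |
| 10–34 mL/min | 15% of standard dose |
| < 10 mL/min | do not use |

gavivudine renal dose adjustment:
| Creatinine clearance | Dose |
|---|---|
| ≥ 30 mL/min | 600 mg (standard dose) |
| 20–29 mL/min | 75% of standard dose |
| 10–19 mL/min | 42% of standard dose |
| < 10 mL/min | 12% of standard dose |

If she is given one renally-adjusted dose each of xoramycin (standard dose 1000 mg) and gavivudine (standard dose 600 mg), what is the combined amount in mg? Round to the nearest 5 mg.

600 mg

CrCl = (140 − 58) × 77 / (72 × 3.4) × 0.85 = 6314.0 / 244.80 × 0.85 ≈ 21.9 mL/min
CrCl ≈ 22 mL/min.
xoramycin: 10–34 mL/min → 15% of 1000 mg = 150 mg.
gavivudine: 20–29 mL/min → 75% of 600 mg = 450 mg.
Total = 150 + 450 = 600 mg.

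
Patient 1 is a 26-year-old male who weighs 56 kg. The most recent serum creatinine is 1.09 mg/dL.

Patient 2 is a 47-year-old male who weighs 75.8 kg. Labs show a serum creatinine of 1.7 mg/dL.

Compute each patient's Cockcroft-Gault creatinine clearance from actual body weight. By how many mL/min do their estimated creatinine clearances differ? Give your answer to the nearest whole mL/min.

24 mL/min

Patient 1: CrCl = (140 − 26) × 56 / (72 × 1.09) = 6384.0 / 78.48 ≈ 81.3 mL/min
Patient 2: CrCl = (140 − 47) × 75.8 / (72 × 1.7) = 7049.4 / 122.40 ≈ 57.6 mL/min
|81.3 − 57.6| = 23.7 mL/min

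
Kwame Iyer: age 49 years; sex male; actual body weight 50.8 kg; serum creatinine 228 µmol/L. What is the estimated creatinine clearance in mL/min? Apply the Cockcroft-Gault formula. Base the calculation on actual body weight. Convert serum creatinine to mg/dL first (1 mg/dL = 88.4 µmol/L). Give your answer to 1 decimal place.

SCr = 228 / 88.4 = 2.579 mg/dL
CrCl = (140 − 49) × 50.8 / (72 × 2.579) = 4622.8 / 185.69 ≈ 24.9 mL/min

24.9 mL/min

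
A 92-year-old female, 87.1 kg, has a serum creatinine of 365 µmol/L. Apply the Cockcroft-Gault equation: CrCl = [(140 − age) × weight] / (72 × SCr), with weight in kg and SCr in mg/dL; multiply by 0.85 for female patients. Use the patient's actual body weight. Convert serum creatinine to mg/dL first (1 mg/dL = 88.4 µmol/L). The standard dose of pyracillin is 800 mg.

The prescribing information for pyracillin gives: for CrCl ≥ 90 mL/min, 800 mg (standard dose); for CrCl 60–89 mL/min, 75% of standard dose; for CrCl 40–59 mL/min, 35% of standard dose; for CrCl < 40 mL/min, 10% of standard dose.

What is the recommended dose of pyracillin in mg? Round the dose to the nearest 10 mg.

80 mg

SCr = 365 / 88.4 = 4.129 mg/dL
CrCl = (140 − 92) × 87.1 / (72 × 4.129) × 0.85 = 4180.8 / 297.29 × 0.85 ≈ 12.0 mL/min
CrCl ≈ 12 mL/min → bracket < 40 mL/min.
10% of 800 mg = 80 mg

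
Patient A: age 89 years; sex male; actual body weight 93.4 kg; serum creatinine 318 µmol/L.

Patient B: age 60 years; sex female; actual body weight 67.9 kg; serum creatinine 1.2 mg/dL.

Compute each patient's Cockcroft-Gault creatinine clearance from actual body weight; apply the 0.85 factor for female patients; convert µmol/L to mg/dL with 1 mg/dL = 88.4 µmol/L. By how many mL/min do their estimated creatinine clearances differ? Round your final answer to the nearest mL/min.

Patient A: SCr = 318 / 88.4 = 3.597 mg/dL
Patient A: CrCl = (140 − 89) × 93.4 / (72 × 3.597) = 4763.4 / 258.98 ≈ 18.4 mL/min
Patient B: CrCl = (140 − 60) × 67.9 / (72 × 1.2) × 0.85 = 5432.0 / 86.40 × 0.85 ≈ 53.4 mL/min
|18.4 − 53.4| = 35.0 mL/min

35 mL/min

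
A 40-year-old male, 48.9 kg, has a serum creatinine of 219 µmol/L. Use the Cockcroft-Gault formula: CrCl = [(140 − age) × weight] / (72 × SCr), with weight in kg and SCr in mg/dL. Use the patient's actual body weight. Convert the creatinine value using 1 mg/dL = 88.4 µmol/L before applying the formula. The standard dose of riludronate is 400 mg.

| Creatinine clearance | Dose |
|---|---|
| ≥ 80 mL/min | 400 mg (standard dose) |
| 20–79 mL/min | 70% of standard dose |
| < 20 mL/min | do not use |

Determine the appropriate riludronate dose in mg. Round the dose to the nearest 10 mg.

280 mg

SCr = 219 / 88.4 = 2.477 mg/dL
CrCl = (140 − 40) × 48.9 / (72 × 2.477) = 4890.0 / 178.34 ≈ 27.4 mL/min
CrCl ≈ 27 mL/min → bracket 20–79 mL/min.
70% of 400 mg = 280 mg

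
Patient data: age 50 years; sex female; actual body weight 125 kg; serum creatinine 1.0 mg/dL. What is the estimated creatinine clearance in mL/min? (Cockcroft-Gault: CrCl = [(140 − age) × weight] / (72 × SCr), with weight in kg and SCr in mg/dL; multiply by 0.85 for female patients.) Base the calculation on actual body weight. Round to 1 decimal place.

CrCl = (140 − 50) × 125 / (72 × 1) × 0.85 = 11250.0 / 72.00 × 0.85 ≈ 132.8 mL/min

132.8 mL/min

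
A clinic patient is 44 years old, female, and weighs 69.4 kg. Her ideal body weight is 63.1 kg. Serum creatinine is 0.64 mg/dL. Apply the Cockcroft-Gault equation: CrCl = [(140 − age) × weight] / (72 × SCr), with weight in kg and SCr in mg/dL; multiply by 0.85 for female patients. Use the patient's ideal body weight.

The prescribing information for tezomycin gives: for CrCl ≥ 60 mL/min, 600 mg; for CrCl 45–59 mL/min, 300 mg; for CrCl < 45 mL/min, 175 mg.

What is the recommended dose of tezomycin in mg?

600 mg

CrCl = (140 − 44) × 63.1 / (72 × 0.64) × 0.85 = 6057.6 / 46.08 × 0.85 ≈ 111.7 mL/min
CrCl ≈ 112 mL/min → bracket ≥ 60 mL/min.
Dose for this bracket: 600 mg.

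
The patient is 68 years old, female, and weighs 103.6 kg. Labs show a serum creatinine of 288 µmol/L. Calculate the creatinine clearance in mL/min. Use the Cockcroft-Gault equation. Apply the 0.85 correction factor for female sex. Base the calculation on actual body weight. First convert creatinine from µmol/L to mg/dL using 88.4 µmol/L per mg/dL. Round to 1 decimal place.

SCr = 288 / 88.4 = 3.258 mg/dL
CrCl = (140 − 68) × 103.6 / (72 × 3.258) × 0.85 = 7459.2 / 234.58 × 0.85 ≈ 27.0 mL/min

27.0 mL/min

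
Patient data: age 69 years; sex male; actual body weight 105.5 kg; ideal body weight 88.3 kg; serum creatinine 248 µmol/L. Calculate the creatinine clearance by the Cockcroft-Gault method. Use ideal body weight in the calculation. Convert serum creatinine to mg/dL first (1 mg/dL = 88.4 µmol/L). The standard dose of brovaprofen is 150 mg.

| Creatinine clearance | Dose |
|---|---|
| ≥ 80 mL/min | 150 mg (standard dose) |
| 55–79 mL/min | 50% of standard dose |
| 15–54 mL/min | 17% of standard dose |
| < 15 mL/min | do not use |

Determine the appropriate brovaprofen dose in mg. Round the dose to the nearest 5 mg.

SCr = 248 / 88.4 = 2.805 mg/dL
CrCl = (140 − 69) × 88.3 / (72 × 2.805) = 6269.3 / 201.96 ≈ 31.0 mL/min
CrCl ≈ 31 mL/min → bracket 15–54 mL/min.
17% of 150 mg = 25.5 mg → 25 mg

25 mg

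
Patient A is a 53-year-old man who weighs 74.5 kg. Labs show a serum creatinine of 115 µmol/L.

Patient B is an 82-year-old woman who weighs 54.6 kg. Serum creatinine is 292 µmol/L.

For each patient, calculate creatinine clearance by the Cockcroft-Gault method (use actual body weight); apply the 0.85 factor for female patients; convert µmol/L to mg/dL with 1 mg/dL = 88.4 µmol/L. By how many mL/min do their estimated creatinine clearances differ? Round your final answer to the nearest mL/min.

58 mL/min

Patient A: SCr = 115 / 88.4 = 1.301 mg/dL
Patient A: CrCl = (140 − 53) × 74.5 / (72 × 1.301) = 6481.5 / 93.67 ≈ 69.2 mL/min
Patient B: SCr = 292 / 88.4 = 3.303 mg/dL
Patient B: CrCl = (140 − 82) × 54.6 / (72 × 3.303) × 0.85 = 3166.8 / 237.82 × 0.85 ≈ 11.3 mL/min
|69.2 − 11.3| = 57.9 mL/min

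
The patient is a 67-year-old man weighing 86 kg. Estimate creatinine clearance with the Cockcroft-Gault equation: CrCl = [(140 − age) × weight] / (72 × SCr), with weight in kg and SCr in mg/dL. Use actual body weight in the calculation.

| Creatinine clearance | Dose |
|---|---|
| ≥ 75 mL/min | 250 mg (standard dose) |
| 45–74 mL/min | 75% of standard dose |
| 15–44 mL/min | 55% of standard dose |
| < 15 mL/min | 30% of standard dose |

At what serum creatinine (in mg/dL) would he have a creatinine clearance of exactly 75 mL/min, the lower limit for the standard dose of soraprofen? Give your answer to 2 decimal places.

Standard dose requires CrCl ≥ 75 mL/min.
Set (140 − 67) × 86 / (72 × SCr) = 75
SCr = (140 − 67) × 86 / (72 × 75) = 1.163 mg/dL

1.16 mg/dL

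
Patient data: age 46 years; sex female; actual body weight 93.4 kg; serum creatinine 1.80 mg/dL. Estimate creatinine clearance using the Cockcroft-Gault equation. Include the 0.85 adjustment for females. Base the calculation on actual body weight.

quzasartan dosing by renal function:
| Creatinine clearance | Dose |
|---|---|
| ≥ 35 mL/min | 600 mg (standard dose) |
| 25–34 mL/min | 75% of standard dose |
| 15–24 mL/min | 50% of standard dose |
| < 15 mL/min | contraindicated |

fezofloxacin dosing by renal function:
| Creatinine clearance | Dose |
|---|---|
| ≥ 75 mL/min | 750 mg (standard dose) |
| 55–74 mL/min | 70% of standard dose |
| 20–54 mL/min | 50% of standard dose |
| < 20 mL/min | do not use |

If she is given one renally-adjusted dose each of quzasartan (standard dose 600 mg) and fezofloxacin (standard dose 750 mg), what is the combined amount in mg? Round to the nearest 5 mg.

CrCl = (140 − 46) × 93.4 / (72 × 1.8) × 0.85 = 8779.6 / 129.60 × 0.85 ≈ 57.6 mL/min
CrCl ≈ 58 mL/min.
quzasartan: ≥ 35 mL/min → 100% of 600 mg = 600 mg.
fezofloxacin: 55–74 mL/min → 70% of 750 mg = 525 mg.
Total = 600 + 525 = 1125 mg.

1125 mg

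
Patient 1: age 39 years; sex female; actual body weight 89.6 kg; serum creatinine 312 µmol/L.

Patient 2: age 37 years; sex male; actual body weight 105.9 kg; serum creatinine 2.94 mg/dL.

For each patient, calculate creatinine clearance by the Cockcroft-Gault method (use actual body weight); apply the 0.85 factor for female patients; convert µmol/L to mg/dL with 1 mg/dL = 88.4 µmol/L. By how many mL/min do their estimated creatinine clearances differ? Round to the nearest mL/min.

Patient 1: SCr = 312 / 88.4 = 3.529 mg/dL
Patient 1: CrCl = (140 − 39) × 89.6 / (72 × 3.529) × 0.85 = 9049.6 / 254.09 × 0.85 ≈ 30.3 mL/min
Patient 2: CrCl = (140 − 37) × 105.9 / (72 × 2.94) = 10907.7 / 211.68 ≈ 51.5 mL/min
|30.3 − 51.5| = 21.2 mL/min

21 mL/min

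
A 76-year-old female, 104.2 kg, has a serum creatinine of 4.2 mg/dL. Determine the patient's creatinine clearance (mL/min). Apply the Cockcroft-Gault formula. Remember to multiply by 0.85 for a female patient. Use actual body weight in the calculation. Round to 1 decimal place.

18.7 mL/min

CrCl = (140 − 76) × 104.2 / (72 × 4.2) × 0.85 = 6668.8 / 302.40 × 0.85 ≈ 18.7 mL/min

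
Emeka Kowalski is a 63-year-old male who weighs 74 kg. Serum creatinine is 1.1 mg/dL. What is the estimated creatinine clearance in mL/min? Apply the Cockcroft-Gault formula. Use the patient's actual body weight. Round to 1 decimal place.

CrCl = (140 − 63) × 74 / (72 × 1.1) = 5698.0 / 79.20 ≈ 71.9 mL/min

71.9 mL/min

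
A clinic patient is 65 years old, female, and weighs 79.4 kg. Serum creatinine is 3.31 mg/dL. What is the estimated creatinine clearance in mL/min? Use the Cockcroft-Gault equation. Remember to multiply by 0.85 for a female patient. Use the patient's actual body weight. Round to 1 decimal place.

CrCl = (140 − 65) × 79.4 / (72 × 3.31) × 0.85 = 5955.0 / 238.32 × 0.85 ≈ 21.2 mL/min

21.2 mL/min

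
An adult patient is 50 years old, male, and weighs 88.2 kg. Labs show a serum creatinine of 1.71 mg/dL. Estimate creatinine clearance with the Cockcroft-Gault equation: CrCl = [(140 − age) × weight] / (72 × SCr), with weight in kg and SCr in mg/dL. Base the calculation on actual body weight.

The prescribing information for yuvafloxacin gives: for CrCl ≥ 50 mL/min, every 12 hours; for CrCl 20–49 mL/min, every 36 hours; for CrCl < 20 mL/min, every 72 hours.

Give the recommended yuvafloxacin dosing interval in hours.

CrCl = (140 − 50) × 88.2 / (72 × 1.71) = 7938.0 / 123.12 ≈ 64.5 mL/min
CrCl ≈ 64 mL/min → bracket ≥ 50 mL/min → every 12 hours.

every 12 hours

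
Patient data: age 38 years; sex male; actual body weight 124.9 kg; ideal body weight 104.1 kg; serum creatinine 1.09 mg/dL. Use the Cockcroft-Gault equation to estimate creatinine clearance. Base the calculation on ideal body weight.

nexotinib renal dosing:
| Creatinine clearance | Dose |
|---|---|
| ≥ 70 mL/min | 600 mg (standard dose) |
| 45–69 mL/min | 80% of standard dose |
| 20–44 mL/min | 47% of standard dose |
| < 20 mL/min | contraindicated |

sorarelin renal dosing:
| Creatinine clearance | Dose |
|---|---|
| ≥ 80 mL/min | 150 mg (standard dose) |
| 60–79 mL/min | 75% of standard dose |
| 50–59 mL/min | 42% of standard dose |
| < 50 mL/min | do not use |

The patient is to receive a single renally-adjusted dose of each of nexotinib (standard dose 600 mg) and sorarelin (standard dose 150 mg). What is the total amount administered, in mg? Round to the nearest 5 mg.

750 mg

CrCl = (140 − 38) × 104.1 / (72 × 1.09) = 10618.2 / 78.48 ≈ 135.3 mL/min
CrCl ≈ 135 mL/min.
nexotinib: ≥ 70 mL/min → 100% of 600 mg = 600 mg.
sorarelin: ≥ 80 mL/min → 100% of 150 mg = 150 mg.
Total = 600 + 150 = 750 mg.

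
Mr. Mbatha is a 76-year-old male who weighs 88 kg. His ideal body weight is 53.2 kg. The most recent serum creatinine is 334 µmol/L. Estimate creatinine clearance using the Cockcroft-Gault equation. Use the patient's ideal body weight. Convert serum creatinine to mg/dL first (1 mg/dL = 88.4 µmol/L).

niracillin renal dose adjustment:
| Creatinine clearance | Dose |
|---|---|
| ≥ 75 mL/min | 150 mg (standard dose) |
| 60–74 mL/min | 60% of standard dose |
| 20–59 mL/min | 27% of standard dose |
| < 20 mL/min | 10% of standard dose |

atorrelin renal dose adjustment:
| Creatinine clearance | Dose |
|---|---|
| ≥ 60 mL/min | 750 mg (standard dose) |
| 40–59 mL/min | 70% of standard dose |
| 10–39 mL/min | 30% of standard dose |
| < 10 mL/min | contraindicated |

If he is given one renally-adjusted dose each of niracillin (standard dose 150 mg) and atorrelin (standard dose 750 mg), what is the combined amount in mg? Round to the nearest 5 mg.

240 mg

SCr = 334 / 88.4 = 3.778 mg/dL
CrCl = (140 − 76) × 53.2 / (72 × 3.778) = 3404.8 / 272.02 ≈ 12.5 mL/min
CrCl ≈ 13 mL/min.
niracillin: < 20 mL/min → 10% of 150 mg = 15 mg.
atorrelin: 10–39 mL/min → 30% of 750 mg = 225 mg.
Total = 15 + 225 = 240 mg.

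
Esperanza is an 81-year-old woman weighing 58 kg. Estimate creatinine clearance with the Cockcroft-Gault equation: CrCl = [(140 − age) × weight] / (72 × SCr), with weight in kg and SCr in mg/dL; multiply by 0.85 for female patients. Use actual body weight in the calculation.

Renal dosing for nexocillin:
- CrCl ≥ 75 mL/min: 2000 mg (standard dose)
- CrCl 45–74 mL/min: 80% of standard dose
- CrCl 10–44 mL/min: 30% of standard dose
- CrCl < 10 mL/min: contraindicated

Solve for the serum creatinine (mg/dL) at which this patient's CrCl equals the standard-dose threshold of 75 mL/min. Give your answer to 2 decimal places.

0.54 mg/dL

Standard dose requires CrCl ≥ 75 mL/min.
Set (140 − 81) × 58 × 0.85 / (72 × SCr) = 75
SCr = (140 − 81) × 58 × 0.85 / (72 × 75) = 0.539 mg/dL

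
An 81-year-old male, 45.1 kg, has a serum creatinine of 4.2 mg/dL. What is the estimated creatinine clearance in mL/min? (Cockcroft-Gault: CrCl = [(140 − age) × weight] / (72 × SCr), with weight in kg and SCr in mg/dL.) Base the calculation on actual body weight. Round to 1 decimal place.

8.8 mL/min

CrCl = (140 − 81) × 45.1 / (72 × 4.2) = 2660.9 / 302.40 ≈ 8.8 mL/min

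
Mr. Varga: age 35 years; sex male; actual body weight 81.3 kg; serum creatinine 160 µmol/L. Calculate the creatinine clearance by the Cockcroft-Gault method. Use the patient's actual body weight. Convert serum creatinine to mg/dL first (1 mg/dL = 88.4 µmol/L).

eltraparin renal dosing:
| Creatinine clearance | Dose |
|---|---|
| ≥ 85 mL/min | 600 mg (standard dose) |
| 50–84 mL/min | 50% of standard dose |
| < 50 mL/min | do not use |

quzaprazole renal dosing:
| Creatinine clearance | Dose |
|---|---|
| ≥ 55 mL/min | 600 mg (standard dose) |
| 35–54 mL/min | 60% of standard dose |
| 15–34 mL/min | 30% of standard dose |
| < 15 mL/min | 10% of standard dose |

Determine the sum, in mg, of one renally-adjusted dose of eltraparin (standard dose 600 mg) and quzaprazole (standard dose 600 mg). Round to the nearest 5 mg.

SCr = 160 / 88.4 = 1.81 mg/dL
CrCl = (140 − 35) × 81.3 / (72 × 1.81) = 8536.5 / 130.32 ≈ 65.5 mL/min
CrCl ≈ 66 mL/min.
eltraparin: 50–84 mL/min → 50% of 600 mg = 300 mg.
quzaprazole: ≥ 55 mL/min → 100% of 600 mg = 600 mg.
Total = 300 + 600 = 900 mg.

900 mg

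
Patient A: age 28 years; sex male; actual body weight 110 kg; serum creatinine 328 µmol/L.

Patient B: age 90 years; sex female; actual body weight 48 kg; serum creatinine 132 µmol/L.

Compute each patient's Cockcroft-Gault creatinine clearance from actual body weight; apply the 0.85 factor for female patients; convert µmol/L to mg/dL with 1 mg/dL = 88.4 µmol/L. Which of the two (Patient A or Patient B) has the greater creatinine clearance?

Patient A

Patient A: SCr = 328 / 88.4 = 3.71 mg/dL
Patient A: CrCl = (140 − 28) × 110 / (72 × 3.71) = 12320.0 / 267.12 ≈ 46.1 mL/min
Patient B: SCr = 132 / 88.4 = 1.493 mg/dL
Patient B: CrCl = (140 − 90) × 48 / (72 × 1.493) × 0.85 = 2400.0 / 107.50 × 0.85 ≈ 19.0 mL/min
46.1 vs 19.0 mL/min → Patient A is higher.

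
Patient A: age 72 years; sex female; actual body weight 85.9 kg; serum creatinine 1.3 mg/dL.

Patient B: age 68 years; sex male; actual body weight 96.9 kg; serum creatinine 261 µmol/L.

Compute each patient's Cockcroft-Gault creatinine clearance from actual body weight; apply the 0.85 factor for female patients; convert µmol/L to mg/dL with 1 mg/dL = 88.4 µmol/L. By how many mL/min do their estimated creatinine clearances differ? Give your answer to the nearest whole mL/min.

20 mL/min

Patient A: CrCl = (140 − 72) × 85.9 / (72 × 1.3) × 0.85 = 5841.2 / 93.60 × 0.85 ≈ 53.0 mL/min
Patient B: SCr = 261 / 88.4 = 2.952 mg/dL
Patient B: CrCl = (140 − 68) × 96.9 / (72 × 2.952) = 6976.8 / 212.54 ≈ 32.8 mL/min
|53.0 − 32.8| = 20.2 mL/min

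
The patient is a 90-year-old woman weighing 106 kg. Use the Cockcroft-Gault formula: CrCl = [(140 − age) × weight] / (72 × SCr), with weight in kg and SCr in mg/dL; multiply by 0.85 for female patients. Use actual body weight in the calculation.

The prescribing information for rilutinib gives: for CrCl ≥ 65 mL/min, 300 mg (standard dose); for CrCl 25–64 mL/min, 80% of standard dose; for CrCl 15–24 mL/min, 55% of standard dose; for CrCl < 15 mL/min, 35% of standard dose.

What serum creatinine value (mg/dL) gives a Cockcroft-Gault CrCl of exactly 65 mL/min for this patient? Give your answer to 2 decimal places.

Standard dose requires CrCl ≥ 65 mL/min.
Set (140 − 90) × 106 × 0.85 / (72 × SCr) = 65
SCr = (140 − 90) × 106 × 0.85 / (72 × 65) = 0.963 mg/dL

0.96 mg/dL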